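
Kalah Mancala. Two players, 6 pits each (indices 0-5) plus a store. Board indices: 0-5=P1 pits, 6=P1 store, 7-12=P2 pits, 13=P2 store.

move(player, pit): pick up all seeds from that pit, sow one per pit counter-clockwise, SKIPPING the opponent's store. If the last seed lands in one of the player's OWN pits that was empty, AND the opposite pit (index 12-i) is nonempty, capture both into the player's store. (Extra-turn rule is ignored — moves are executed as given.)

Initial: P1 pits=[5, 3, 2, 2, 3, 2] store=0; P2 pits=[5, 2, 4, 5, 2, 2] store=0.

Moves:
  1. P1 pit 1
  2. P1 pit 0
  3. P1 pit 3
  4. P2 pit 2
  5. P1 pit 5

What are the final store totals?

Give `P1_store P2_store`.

Move 1: P1 pit1 -> P1=[5,0,3,3,4,2](0) P2=[5,2,4,5,2,2](0)
Move 2: P1 pit0 -> P1=[0,1,4,4,5,3](0) P2=[5,2,4,5,2,2](0)
Move 3: P1 pit3 -> P1=[0,1,4,0,6,4](1) P2=[6,2,4,5,2,2](0)
Move 4: P2 pit2 -> P1=[0,1,4,0,6,4](1) P2=[6,2,0,6,3,3](1)
Move 5: P1 pit5 -> P1=[0,1,4,0,6,0](2) P2=[7,3,1,6,3,3](1)

Answer: 2 1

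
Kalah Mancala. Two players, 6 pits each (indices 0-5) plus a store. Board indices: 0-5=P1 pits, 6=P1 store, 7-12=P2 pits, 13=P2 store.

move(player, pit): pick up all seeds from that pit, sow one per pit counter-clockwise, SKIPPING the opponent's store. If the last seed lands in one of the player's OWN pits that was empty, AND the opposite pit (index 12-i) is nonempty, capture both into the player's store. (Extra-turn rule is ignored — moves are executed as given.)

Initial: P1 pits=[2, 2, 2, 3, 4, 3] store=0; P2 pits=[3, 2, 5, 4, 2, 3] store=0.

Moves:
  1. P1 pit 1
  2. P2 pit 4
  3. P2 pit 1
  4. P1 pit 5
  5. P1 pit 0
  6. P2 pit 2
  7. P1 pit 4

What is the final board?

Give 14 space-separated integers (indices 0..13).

Answer: 1 2 4 4 0 1 2 5 2 0 6 1 5 2

Derivation:
Move 1: P1 pit1 -> P1=[2,0,3,4,4,3](0) P2=[3,2,5,4,2,3](0)
Move 2: P2 pit4 -> P1=[2,0,3,4,4,3](0) P2=[3,2,5,4,0,4](1)
Move 3: P2 pit1 -> P1=[2,0,3,4,4,3](0) P2=[3,0,6,5,0,4](1)
Move 4: P1 pit5 -> P1=[2,0,3,4,4,0](1) P2=[4,1,6,5,0,4](1)
Move 5: P1 pit0 -> P1=[0,1,4,4,4,0](1) P2=[4,1,6,5,0,4](1)
Move 6: P2 pit2 -> P1=[1,2,4,4,4,0](1) P2=[4,1,0,6,1,5](2)
Move 7: P1 pit4 -> P1=[1,2,4,4,0,1](2) P2=[5,2,0,6,1,5](2)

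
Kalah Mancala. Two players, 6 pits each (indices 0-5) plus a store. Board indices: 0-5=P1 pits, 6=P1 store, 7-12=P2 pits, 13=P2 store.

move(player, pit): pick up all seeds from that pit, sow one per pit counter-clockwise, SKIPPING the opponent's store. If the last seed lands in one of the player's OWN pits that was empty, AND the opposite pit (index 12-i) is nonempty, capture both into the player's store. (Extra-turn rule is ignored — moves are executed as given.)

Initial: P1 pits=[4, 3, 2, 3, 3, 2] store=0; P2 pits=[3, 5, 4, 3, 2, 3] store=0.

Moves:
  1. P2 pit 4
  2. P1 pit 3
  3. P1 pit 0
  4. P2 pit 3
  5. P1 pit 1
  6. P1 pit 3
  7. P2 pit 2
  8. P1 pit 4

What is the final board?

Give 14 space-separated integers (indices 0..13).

Move 1: P2 pit4 -> P1=[4,3,2,3,3,2](0) P2=[3,5,4,3,0,4](1)
Move 2: P1 pit3 -> P1=[4,3,2,0,4,3](1) P2=[3,5,4,3,0,4](1)
Move 3: P1 pit0 -> P1=[0,4,3,1,5,3](1) P2=[3,5,4,3,0,4](1)
Move 4: P2 pit3 -> P1=[0,4,3,1,5,3](1) P2=[3,5,4,0,1,5](2)
Move 5: P1 pit1 -> P1=[0,0,4,2,6,4](1) P2=[3,5,4,0,1,5](2)
Move 6: P1 pit3 -> P1=[0,0,4,0,7,5](1) P2=[3,5,4,0,1,5](2)
Move 7: P2 pit2 -> P1=[0,0,4,0,7,5](1) P2=[3,5,0,1,2,6](3)
Move 8: P1 pit4 -> P1=[0,0,4,0,0,6](2) P2=[4,6,1,2,3,6](3)

Answer: 0 0 4 0 0 6 2 4 6 1 2 3 6 3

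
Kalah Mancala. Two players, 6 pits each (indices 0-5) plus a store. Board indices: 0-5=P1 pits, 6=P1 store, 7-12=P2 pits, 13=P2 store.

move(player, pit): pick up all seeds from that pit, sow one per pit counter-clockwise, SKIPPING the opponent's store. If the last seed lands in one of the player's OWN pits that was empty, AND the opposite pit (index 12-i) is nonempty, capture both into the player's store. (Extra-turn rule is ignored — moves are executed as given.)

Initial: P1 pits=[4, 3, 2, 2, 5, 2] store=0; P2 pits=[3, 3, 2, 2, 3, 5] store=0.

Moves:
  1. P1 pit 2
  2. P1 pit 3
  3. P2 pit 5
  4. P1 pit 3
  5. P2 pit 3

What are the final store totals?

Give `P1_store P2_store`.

Answer: 1 7

Derivation:
Move 1: P1 pit2 -> P1=[4,3,0,3,6,2](0) P2=[3,3,2,2,3,5](0)
Move 2: P1 pit3 -> P1=[4,3,0,0,7,3](1) P2=[3,3,2,2,3,5](0)
Move 3: P2 pit5 -> P1=[5,4,1,1,7,3](1) P2=[3,3,2,2,3,0](1)
Move 4: P1 pit3 -> P1=[5,4,1,0,8,3](1) P2=[3,3,2,2,3,0](1)
Move 5: P2 pit3 -> P1=[0,4,1,0,8,3](1) P2=[3,3,2,0,4,0](7)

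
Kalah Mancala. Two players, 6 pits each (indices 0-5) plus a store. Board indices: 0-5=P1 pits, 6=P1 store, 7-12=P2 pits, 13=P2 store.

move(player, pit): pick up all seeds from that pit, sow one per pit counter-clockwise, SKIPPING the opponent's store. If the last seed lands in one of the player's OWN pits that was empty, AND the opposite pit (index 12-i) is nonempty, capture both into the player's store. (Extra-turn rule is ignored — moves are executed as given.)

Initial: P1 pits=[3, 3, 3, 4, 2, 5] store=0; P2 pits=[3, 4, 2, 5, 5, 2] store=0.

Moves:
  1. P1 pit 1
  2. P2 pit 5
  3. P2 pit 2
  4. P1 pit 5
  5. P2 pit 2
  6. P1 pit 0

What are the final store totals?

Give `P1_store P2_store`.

Answer: 1 1

Derivation:
Move 1: P1 pit1 -> P1=[3,0,4,5,3,5](0) P2=[3,4,2,5,5,2](0)
Move 2: P2 pit5 -> P1=[4,0,4,5,3,5](0) P2=[3,4,2,5,5,0](1)
Move 3: P2 pit2 -> P1=[4,0,4,5,3,5](0) P2=[3,4,0,6,6,0](1)
Move 4: P1 pit5 -> P1=[4,0,4,5,3,0](1) P2=[4,5,1,7,6,0](1)
Move 5: P2 pit2 -> P1=[4,0,4,5,3,0](1) P2=[4,5,0,8,6,0](1)
Move 6: P1 pit0 -> P1=[0,1,5,6,4,0](1) P2=[4,5,0,8,6,0](1)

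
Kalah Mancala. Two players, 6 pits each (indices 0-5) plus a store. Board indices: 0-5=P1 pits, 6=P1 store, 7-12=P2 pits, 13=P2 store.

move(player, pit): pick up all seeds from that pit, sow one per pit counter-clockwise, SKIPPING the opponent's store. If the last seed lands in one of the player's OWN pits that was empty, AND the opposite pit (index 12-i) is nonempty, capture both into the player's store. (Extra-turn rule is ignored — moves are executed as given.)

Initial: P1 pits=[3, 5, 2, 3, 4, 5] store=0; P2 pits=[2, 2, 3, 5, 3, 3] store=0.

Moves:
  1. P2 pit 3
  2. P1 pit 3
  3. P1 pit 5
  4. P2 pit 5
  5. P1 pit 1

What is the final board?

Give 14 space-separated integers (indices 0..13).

Answer: 5 0 4 1 6 1 3 4 4 4 1 5 0 2

Derivation:
Move 1: P2 pit3 -> P1=[4,6,2,3,4,5](0) P2=[2,2,3,0,4,4](1)
Move 2: P1 pit3 -> P1=[4,6,2,0,5,6](1) P2=[2,2,3,0,4,4](1)
Move 3: P1 pit5 -> P1=[4,6,2,0,5,0](2) P2=[3,3,4,1,5,4](1)
Move 4: P2 pit5 -> P1=[5,7,3,0,5,0](2) P2=[3,3,4,1,5,0](2)
Move 5: P1 pit1 -> P1=[5,0,4,1,6,1](3) P2=[4,4,4,1,5,0](2)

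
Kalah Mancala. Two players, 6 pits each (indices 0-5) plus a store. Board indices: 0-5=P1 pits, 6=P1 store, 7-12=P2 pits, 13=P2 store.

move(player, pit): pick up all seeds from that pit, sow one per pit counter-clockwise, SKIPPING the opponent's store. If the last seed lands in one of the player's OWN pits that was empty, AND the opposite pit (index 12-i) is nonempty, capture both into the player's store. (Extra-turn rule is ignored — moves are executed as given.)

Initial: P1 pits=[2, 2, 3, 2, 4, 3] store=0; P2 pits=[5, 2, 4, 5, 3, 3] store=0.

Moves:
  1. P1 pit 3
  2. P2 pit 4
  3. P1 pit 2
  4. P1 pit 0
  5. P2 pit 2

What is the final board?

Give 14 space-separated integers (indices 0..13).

Move 1: P1 pit3 -> P1=[2,2,3,0,5,4](0) P2=[5,2,4,5,3,3](0)
Move 2: P2 pit4 -> P1=[3,2,3,0,5,4](0) P2=[5,2,4,5,0,4](1)
Move 3: P1 pit2 -> P1=[3,2,0,1,6,5](0) P2=[5,2,4,5,0,4](1)
Move 4: P1 pit0 -> P1=[0,3,1,2,6,5](0) P2=[5,2,4,5,0,4](1)
Move 5: P2 pit2 -> P1=[0,3,1,2,6,5](0) P2=[5,2,0,6,1,5](2)

Answer: 0 3 1 2 6 5 0 5 2 0 6 1 5 2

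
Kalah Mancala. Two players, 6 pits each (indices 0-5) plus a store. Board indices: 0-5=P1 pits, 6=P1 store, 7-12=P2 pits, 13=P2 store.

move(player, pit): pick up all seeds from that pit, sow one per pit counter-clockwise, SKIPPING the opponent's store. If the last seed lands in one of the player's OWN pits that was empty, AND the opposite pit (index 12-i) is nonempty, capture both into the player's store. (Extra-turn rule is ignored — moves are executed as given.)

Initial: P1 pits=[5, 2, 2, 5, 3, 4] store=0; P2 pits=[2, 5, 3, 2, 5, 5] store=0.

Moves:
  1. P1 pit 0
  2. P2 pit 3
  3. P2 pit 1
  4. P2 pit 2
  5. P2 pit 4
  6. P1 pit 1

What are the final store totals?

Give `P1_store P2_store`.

Answer: 0 3

Derivation:
Move 1: P1 pit0 -> P1=[0,3,3,6,4,5](0) P2=[2,5,3,2,5,5](0)
Move 2: P2 pit3 -> P1=[0,3,3,6,4,5](0) P2=[2,5,3,0,6,6](0)
Move 3: P2 pit1 -> P1=[0,3,3,6,4,5](0) P2=[2,0,4,1,7,7](1)
Move 4: P2 pit2 -> P1=[0,3,3,6,4,5](0) P2=[2,0,0,2,8,8](2)
Move 5: P2 pit4 -> P1=[1,4,4,7,5,6](0) P2=[2,0,0,2,0,9](3)
Move 6: P1 pit1 -> P1=[1,0,5,8,6,7](0) P2=[2,0,0,2,0,9](3)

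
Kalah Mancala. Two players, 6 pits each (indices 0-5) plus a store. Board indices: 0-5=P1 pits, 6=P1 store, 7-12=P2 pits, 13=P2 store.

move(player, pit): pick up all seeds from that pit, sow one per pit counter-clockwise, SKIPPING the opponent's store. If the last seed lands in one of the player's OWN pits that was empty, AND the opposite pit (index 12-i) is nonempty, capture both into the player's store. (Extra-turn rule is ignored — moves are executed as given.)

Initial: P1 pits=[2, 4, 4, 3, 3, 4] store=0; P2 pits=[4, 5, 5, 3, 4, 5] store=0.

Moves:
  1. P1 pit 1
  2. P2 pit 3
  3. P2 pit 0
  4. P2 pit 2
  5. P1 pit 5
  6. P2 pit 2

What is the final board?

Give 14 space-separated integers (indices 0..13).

Move 1: P1 pit1 -> P1=[2,0,5,4,4,5](0) P2=[4,5,5,3,4,5](0)
Move 2: P2 pit3 -> P1=[2,0,5,4,4,5](0) P2=[4,5,5,0,5,6](1)
Move 3: P2 pit0 -> P1=[2,0,5,4,4,5](0) P2=[0,6,6,1,6,6](1)
Move 4: P2 pit2 -> P1=[3,1,5,4,4,5](0) P2=[0,6,0,2,7,7](2)
Move 5: P1 pit5 -> P1=[3,1,5,4,4,0](1) P2=[1,7,1,3,7,7](2)
Move 6: P2 pit2 -> P1=[3,1,5,4,4,0](1) P2=[1,7,0,4,7,7](2)

Answer: 3 1 5 4 4 0 1 1 7 0 4 7 7 2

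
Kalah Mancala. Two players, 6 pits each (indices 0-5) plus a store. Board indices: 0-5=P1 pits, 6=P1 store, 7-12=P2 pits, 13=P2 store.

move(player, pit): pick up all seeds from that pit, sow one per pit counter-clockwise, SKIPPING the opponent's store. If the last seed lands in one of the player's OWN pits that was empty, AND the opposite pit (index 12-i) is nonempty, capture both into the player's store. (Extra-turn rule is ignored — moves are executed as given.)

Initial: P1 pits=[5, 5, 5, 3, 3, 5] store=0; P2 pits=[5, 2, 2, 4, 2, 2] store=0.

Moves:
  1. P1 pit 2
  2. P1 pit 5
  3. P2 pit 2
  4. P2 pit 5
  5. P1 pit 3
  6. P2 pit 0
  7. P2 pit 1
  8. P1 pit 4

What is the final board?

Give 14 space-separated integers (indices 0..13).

Move 1: P1 pit2 -> P1=[5,5,0,4,4,6](1) P2=[6,2,2,4,2,2](0)
Move 2: P1 pit5 -> P1=[5,5,0,4,4,0](2) P2=[7,3,3,5,3,2](0)
Move 3: P2 pit2 -> P1=[5,5,0,4,4,0](2) P2=[7,3,0,6,4,3](0)
Move 4: P2 pit5 -> P1=[6,6,0,4,4,0](2) P2=[7,3,0,6,4,0](1)
Move 5: P1 pit3 -> P1=[6,6,0,0,5,1](3) P2=[8,3,0,6,4,0](1)
Move 6: P2 pit0 -> P1=[7,7,0,0,5,1](3) P2=[0,4,1,7,5,1](2)
Move 7: P2 pit1 -> P1=[7,7,0,0,5,1](3) P2=[0,0,2,8,6,2](2)
Move 8: P1 pit4 -> P1=[7,7,0,0,0,2](4) P2=[1,1,3,8,6,2](2)

Answer: 7 7 0 0 0 2 4 1 1 3 8 6 2 2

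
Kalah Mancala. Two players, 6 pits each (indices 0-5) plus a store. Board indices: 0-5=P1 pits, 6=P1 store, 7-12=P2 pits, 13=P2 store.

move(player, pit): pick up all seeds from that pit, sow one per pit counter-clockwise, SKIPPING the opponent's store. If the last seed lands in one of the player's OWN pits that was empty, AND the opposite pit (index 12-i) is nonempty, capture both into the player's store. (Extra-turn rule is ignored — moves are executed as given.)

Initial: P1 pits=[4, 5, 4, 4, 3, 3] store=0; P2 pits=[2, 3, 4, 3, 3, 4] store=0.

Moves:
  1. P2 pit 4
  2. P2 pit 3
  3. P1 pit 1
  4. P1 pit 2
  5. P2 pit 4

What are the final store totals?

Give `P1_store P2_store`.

Answer: 2 2

Derivation:
Move 1: P2 pit4 -> P1=[5,5,4,4,3,3](0) P2=[2,3,4,3,0,5](1)
Move 2: P2 pit3 -> P1=[5,5,4,4,3,3](0) P2=[2,3,4,0,1,6](2)
Move 3: P1 pit1 -> P1=[5,0,5,5,4,4](1) P2=[2,3,4,0,1,6](2)
Move 4: P1 pit2 -> P1=[5,0,0,6,5,5](2) P2=[3,3,4,0,1,6](2)
Move 5: P2 pit4 -> P1=[5,0,0,6,5,5](2) P2=[3,3,4,0,0,7](2)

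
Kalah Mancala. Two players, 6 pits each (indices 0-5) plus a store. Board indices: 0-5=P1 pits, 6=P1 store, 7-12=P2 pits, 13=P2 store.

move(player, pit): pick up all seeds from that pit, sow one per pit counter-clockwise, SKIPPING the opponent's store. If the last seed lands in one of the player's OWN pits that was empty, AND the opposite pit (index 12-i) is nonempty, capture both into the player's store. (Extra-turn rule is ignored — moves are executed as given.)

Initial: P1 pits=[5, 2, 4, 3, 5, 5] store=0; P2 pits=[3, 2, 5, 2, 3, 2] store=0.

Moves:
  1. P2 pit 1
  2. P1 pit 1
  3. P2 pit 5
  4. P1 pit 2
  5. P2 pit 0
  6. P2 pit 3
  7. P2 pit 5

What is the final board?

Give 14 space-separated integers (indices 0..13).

Answer: 7 0 0 5 6 6 1 0 1 7 0 5 0 3

Derivation:
Move 1: P2 pit1 -> P1=[5,2,4,3,5,5](0) P2=[3,0,6,3,3,2](0)
Move 2: P1 pit1 -> P1=[5,0,5,4,5,5](0) P2=[3,0,6,3,3,2](0)
Move 3: P2 pit5 -> P1=[6,0,5,4,5,5](0) P2=[3,0,6,3,3,0](1)
Move 4: P1 pit2 -> P1=[6,0,0,5,6,6](1) P2=[4,0,6,3,3,0](1)
Move 5: P2 pit0 -> P1=[6,0,0,5,6,6](1) P2=[0,1,7,4,4,0](1)
Move 6: P2 pit3 -> P1=[7,0,0,5,6,6](1) P2=[0,1,7,0,5,1](2)
Move 7: P2 pit5 -> P1=[7,0,0,5,6,6](1) P2=[0,1,7,0,5,0](3)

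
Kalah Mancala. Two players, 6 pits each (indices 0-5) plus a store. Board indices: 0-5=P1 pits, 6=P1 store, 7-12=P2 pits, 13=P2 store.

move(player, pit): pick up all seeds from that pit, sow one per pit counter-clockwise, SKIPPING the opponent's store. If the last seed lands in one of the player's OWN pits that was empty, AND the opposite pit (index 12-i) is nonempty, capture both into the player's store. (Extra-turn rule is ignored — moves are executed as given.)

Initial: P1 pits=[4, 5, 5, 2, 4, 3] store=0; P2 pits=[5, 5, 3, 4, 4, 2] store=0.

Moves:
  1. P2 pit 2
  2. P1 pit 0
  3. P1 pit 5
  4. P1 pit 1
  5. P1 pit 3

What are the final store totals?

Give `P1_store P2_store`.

Move 1: P2 pit2 -> P1=[4,5,5,2,4,3](0) P2=[5,5,0,5,5,3](0)
Move 2: P1 pit0 -> P1=[0,6,6,3,5,3](0) P2=[5,5,0,5,5,3](0)
Move 3: P1 pit5 -> P1=[0,6,6,3,5,0](1) P2=[6,6,0,5,5,3](0)
Move 4: P1 pit1 -> P1=[0,0,7,4,6,1](2) P2=[7,6,0,5,5,3](0)
Move 5: P1 pit3 -> P1=[0,0,7,0,7,2](3) P2=[8,6,0,5,5,3](0)

Answer: 3 0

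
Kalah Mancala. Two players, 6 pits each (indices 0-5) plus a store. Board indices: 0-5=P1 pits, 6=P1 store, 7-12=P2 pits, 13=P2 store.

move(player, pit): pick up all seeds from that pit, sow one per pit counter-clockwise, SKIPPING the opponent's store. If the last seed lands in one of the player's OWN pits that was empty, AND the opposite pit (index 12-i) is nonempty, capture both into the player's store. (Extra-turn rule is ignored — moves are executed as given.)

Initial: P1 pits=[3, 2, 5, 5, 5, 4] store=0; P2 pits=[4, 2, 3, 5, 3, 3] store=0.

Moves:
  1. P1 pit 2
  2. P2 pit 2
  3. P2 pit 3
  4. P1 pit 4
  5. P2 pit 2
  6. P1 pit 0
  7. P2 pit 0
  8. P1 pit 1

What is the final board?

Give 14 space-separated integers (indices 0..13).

Move 1: P1 pit2 -> P1=[3,2,0,6,6,5](1) P2=[5,2,3,5,3,3](0)
Move 2: P2 pit2 -> P1=[3,2,0,6,6,5](1) P2=[5,2,0,6,4,4](0)
Move 3: P2 pit3 -> P1=[4,3,1,6,6,5](1) P2=[5,2,0,0,5,5](1)
Move 4: P1 pit4 -> P1=[4,3,1,6,0,6](2) P2=[6,3,1,1,5,5](1)
Move 5: P2 pit2 -> P1=[4,3,1,6,0,6](2) P2=[6,3,0,2,5,5](1)
Move 6: P1 pit0 -> P1=[0,4,2,7,0,6](6) P2=[6,0,0,2,5,5](1)
Move 7: P2 pit0 -> P1=[0,4,2,7,0,6](6) P2=[0,1,1,3,6,6](2)
Move 8: P1 pit1 -> P1=[0,0,3,8,1,7](6) P2=[0,1,1,3,6,6](2)

Answer: 0 0 3 8 1 7 6 0 1 1 3 6 6 2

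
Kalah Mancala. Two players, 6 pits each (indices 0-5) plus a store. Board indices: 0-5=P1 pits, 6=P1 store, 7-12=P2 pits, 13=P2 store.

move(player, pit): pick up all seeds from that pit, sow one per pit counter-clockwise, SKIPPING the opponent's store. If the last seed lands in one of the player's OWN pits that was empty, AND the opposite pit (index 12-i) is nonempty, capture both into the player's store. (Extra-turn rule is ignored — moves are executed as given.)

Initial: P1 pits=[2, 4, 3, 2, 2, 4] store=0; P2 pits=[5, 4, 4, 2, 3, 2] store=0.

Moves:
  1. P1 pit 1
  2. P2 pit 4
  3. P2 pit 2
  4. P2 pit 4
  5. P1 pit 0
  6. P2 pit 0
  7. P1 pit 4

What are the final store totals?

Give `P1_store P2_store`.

Move 1: P1 pit1 -> P1=[2,0,4,3,3,5](0) P2=[5,4,4,2,3,2](0)
Move 2: P2 pit4 -> P1=[3,0,4,3,3,5](0) P2=[5,4,4,2,0,3](1)
Move 3: P2 pit2 -> P1=[3,0,4,3,3,5](0) P2=[5,4,0,3,1,4](2)
Move 4: P2 pit4 -> P1=[3,0,4,3,3,5](0) P2=[5,4,0,3,0,5](2)
Move 5: P1 pit0 -> P1=[0,1,5,4,3,5](0) P2=[5,4,0,3,0,5](2)
Move 6: P2 pit0 -> P1=[0,1,5,4,3,5](0) P2=[0,5,1,4,1,6](2)
Move 7: P1 pit4 -> P1=[0,1,5,4,0,6](1) P2=[1,5,1,4,1,6](2)

Answer: 1 2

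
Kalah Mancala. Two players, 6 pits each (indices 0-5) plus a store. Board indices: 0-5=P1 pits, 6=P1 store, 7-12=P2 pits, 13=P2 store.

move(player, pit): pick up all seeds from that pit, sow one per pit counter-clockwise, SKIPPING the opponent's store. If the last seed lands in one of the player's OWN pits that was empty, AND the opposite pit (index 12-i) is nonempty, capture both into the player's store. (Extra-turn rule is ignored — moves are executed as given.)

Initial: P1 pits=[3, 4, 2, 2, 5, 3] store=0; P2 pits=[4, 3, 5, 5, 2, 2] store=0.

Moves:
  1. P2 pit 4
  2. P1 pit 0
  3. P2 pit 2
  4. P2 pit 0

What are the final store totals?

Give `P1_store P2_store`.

Move 1: P2 pit4 -> P1=[3,4,2,2,5,3](0) P2=[4,3,5,5,0,3](1)
Move 2: P1 pit0 -> P1=[0,5,3,3,5,3](0) P2=[4,3,5,5,0,3](1)
Move 3: P2 pit2 -> P1=[1,5,3,3,5,3](0) P2=[4,3,0,6,1,4](2)
Move 4: P2 pit0 -> P1=[1,5,3,3,5,3](0) P2=[0,4,1,7,2,4](2)

Answer: 0 2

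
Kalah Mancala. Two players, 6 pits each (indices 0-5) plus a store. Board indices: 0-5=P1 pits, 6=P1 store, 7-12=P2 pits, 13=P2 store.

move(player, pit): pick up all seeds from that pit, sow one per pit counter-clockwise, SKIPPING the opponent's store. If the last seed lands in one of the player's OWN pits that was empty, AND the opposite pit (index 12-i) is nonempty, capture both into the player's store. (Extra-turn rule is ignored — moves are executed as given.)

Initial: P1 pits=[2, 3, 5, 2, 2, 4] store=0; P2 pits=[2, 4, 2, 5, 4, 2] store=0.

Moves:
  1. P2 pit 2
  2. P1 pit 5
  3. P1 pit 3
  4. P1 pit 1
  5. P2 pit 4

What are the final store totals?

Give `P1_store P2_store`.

Move 1: P2 pit2 -> P1=[2,3,5,2,2,4](0) P2=[2,4,0,6,5,2](0)
Move 2: P1 pit5 -> P1=[2,3,5,2,2,0](1) P2=[3,5,1,6,5,2](0)
Move 3: P1 pit3 -> P1=[2,3,5,0,3,0](5) P2=[0,5,1,6,5,2](0)
Move 4: P1 pit1 -> P1=[2,0,6,1,4,0](5) P2=[0,5,1,6,5,2](0)
Move 5: P2 pit4 -> P1=[3,1,7,1,4,0](5) P2=[0,5,1,6,0,3](1)

Answer: 5 1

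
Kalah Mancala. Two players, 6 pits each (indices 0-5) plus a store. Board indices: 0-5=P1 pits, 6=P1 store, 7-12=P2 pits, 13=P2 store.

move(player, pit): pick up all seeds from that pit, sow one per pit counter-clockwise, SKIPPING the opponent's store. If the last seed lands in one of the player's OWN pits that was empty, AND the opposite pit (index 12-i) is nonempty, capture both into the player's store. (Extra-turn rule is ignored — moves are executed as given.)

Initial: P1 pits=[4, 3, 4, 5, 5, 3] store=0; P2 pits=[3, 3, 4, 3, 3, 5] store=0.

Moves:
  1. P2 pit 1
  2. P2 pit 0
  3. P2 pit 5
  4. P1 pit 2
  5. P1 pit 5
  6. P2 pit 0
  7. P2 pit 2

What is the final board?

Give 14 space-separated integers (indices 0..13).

Move 1: P2 pit1 -> P1=[4,3,4,5,5,3](0) P2=[3,0,5,4,4,5](0)
Move 2: P2 pit0 -> P1=[4,3,4,5,5,3](0) P2=[0,1,6,5,4,5](0)
Move 3: P2 pit5 -> P1=[5,4,5,6,5,3](0) P2=[0,1,6,5,4,0](1)
Move 4: P1 pit2 -> P1=[5,4,0,7,6,4](1) P2=[1,1,6,5,4,0](1)
Move 5: P1 pit5 -> P1=[5,4,0,7,6,0](2) P2=[2,2,7,5,4,0](1)
Move 6: P2 pit0 -> P1=[5,4,0,7,6,0](2) P2=[0,3,8,5,4,0](1)
Move 7: P2 pit2 -> P1=[6,5,1,8,6,0](2) P2=[0,3,0,6,5,1](2)

Answer: 6 5 1 8 6 0 2 0 3 0 6 5 1 2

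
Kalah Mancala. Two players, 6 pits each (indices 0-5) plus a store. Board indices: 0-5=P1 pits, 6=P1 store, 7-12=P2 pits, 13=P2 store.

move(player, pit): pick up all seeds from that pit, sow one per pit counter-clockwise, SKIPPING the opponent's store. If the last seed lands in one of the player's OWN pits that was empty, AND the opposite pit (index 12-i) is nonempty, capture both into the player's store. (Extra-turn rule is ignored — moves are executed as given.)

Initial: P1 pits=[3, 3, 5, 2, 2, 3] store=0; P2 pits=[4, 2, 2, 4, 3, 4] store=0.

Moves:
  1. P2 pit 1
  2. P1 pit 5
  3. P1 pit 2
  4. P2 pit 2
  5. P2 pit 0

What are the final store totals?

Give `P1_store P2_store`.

Move 1: P2 pit1 -> P1=[3,3,5,2,2,3](0) P2=[4,0,3,5,3,4](0)
Move 2: P1 pit5 -> P1=[3,3,5,2,2,0](1) P2=[5,1,3,5,3,4](0)
Move 3: P1 pit2 -> P1=[3,3,0,3,3,1](2) P2=[6,1,3,5,3,4](0)
Move 4: P2 pit2 -> P1=[3,3,0,3,3,1](2) P2=[6,1,0,6,4,5](0)
Move 5: P2 pit0 -> P1=[3,3,0,3,3,1](2) P2=[0,2,1,7,5,6](1)

Answer: 2 1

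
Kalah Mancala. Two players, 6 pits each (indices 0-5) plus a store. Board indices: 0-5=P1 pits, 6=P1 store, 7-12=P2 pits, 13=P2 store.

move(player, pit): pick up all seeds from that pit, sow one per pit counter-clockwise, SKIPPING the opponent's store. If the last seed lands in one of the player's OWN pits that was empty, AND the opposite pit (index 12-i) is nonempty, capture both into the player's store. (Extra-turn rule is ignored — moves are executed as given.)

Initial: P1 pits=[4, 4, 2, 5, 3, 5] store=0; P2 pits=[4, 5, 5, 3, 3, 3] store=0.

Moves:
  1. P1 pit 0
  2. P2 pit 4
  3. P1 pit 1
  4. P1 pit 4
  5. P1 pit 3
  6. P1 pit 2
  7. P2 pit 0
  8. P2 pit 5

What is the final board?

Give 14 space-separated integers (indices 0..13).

Move 1: P1 pit0 -> P1=[0,5,3,6,4,5](0) P2=[4,5,5,3,3,3](0)
Move 2: P2 pit4 -> P1=[1,5,3,6,4,5](0) P2=[4,5,5,3,0,4](1)
Move 3: P1 pit1 -> P1=[1,0,4,7,5,6](1) P2=[4,5,5,3,0,4](1)
Move 4: P1 pit4 -> P1=[1,0,4,7,0,7](2) P2=[5,6,6,3,0,4](1)
Move 5: P1 pit3 -> P1=[1,0,4,0,1,8](3) P2=[6,7,7,4,0,4](1)
Move 6: P1 pit2 -> P1=[1,0,0,1,2,9](4) P2=[6,7,7,4,0,4](1)
Move 7: P2 pit0 -> P1=[1,0,0,1,2,9](4) P2=[0,8,8,5,1,5](2)
Move 8: P2 pit5 -> P1=[2,1,1,2,2,9](4) P2=[0,8,8,5,1,0](3)

Answer: 2 1 1 2 2 9 4 0 8 8 5 1 0 3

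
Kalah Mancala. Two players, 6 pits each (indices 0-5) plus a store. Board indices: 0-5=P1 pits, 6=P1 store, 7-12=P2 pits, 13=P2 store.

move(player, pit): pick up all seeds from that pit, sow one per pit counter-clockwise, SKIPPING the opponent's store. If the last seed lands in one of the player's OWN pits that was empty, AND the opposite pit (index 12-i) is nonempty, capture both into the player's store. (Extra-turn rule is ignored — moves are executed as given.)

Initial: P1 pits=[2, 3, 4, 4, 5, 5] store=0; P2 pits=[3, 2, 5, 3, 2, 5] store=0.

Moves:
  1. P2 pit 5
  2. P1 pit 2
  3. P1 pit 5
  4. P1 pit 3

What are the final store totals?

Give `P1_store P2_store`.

Answer: 3 1

Derivation:
Move 1: P2 pit5 -> P1=[3,4,5,5,5,5](0) P2=[3,2,5,3,2,0](1)
Move 2: P1 pit2 -> P1=[3,4,0,6,6,6](1) P2=[4,2,5,3,2,0](1)
Move 3: P1 pit5 -> P1=[3,4,0,6,6,0](2) P2=[5,3,6,4,3,0](1)
Move 4: P1 pit3 -> P1=[3,4,0,0,7,1](3) P2=[6,4,7,4,3,0](1)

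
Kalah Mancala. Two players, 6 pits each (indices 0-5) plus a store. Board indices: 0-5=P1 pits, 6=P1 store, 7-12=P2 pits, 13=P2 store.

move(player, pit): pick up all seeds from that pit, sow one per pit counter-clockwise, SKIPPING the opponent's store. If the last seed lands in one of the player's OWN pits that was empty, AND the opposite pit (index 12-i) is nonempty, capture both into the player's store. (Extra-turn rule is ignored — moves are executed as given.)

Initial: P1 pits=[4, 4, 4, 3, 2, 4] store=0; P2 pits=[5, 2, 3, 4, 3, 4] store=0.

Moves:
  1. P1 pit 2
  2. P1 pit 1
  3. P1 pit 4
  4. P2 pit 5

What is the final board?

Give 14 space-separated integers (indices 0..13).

Answer: 5 1 2 5 0 7 2 6 3 3 4 3 0 1

Derivation:
Move 1: P1 pit2 -> P1=[4,4,0,4,3,5](1) P2=[5,2,3,4,3,4](0)
Move 2: P1 pit1 -> P1=[4,0,1,5,4,6](1) P2=[5,2,3,4,3,4](0)
Move 3: P1 pit4 -> P1=[4,0,1,5,0,7](2) P2=[6,3,3,4,3,4](0)
Move 4: P2 pit5 -> P1=[5,1,2,5,0,7](2) P2=[6,3,3,4,3,0](1)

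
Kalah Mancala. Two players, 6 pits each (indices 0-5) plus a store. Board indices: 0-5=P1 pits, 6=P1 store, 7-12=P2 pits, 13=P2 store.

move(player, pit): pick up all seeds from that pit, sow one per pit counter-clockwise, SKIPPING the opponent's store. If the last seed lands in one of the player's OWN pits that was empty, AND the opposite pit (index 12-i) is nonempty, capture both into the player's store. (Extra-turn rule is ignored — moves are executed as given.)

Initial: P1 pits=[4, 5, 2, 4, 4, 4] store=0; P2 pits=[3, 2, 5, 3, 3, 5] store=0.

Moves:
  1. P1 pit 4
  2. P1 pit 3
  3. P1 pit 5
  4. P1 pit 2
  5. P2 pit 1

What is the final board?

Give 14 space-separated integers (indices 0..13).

Answer: 4 5 0 1 2 0 3 6 0 7 5 5 6 0

Derivation:
Move 1: P1 pit4 -> P1=[4,5,2,4,0,5](1) P2=[4,3,5,3,3,5](0)
Move 2: P1 pit3 -> P1=[4,5,2,0,1,6](2) P2=[5,3,5,3,3,5](0)
Move 3: P1 pit5 -> P1=[4,5,2,0,1,0](3) P2=[6,4,6,4,4,5](0)
Move 4: P1 pit2 -> P1=[4,5,0,1,2,0](3) P2=[6,4,6,4,4,5](0)
Move 5: P2 pit1 -> P1=[4,5,0,1,2,0](3) P2=[6,0,7,5,5,6](0)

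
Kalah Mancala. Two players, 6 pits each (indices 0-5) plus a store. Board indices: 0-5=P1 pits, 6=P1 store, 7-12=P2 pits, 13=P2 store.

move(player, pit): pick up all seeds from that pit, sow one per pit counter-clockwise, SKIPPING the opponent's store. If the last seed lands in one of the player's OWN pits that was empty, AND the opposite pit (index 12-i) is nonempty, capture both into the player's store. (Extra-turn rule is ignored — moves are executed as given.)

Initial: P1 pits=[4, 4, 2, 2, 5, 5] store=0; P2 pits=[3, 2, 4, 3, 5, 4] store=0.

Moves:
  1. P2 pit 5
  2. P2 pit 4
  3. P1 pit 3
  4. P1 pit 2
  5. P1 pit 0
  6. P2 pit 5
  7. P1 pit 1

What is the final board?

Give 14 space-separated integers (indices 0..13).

Answer: 0 0 2 3 9 9 3 4 3 4 3 0 0 3

Derivation:
Move 1: P2 pit5 -> P1=[5,5,3,2,5,5](0) P2=[3,2,4,3,5,0](1)
Move 2: P2 pit4 -> P1=[6,6,4,2,5,5](0) P2=[3,2,4,3,0,1](2)
Move 3: P1 pit3 -> P1=[6,6,4,0,6,6](0) P2=[3,2,4,3,0,1](2)
Move 4: P1 pit2 -> P1=[6,6,0,1,7,7](1) P2=[3,2,4,3,0,1](2)
Move 5: P1 pit0 -> P1=[0,7,1,2,8,8](2) P2=[3,2,4,3,0,1](2)
Move 6: P2 pit5 -> P1=[0,7,1,2,8,8](2) P2=[3,2,4,3,0,0](3)
Move 7: P1 pit1 -> P1=[0,0,2,3,9,9](3) P2=[4,3,4,3,0,0](3)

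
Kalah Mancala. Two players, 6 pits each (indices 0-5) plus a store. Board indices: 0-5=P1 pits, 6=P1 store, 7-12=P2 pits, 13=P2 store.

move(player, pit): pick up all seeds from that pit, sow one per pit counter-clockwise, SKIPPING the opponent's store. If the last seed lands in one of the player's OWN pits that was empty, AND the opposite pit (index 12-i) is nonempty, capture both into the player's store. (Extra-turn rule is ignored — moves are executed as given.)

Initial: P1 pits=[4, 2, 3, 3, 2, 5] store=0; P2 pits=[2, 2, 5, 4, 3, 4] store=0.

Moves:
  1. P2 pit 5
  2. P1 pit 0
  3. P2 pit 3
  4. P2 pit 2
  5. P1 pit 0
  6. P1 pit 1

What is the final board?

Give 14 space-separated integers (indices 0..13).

Move 1: P2 pit5 -> P1=[5,3,4,3,2,5](0) P2=[2,2,5,4,3,0](1)
Move 2: P1 pit0 -> P1=[0,4,5,4,3,6](0) P2=[2,2,5,4,3,0](1)
Move 3: P2 pit3 -> P1=[1,4,5,4,3,6](0) P2=[2,2,5,0,4,1](2)
Move 4: P2 pit2 -> P1=[2,4,5,4,3,6](0) P2=[2,2,0,1,5,2](3)
Move 5: P1 pit0 -> P1=[0,5,6,4,3,6](0) P2=[2,2,0,1,5,2](3)
Move 6: P1 pit1 -> P1=[0,0,7,5,4,7](1) P2=[2,2,0,1,5,2](3)

Answer: 0 0 7 5 4 7 1 2 2 0 1 5 2 3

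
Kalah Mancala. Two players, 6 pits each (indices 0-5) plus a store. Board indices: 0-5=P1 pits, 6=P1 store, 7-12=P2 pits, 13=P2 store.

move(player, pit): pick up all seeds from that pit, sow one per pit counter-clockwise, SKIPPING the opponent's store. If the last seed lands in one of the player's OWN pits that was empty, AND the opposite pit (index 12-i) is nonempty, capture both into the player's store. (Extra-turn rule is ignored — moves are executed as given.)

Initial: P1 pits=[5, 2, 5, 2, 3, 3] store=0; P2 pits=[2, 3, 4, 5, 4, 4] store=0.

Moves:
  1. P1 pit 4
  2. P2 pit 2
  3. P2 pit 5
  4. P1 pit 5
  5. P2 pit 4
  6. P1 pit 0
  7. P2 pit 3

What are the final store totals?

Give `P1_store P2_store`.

Answer: 3 4

Derivation:
Move 1: P1 pit4 -> P1=[5,2,5,2,0,4](1) P2=[3,3,4,5,4,4](0)
Move 2: P2 pit2 -> P1=[5,2,5,2,0,4](1) P2=[3,3,0,6,5,5](1)
Move 3: P2 pit5 -> P1=[6,3,6,3,0,4](1) P2=[3,3,0,6,5,0](2)
Move 4: P1 pit5 -> P1=[6,3,6,3,0,0](2) P2=[4,4,1,6,5,0](2)
Move 5: P2 pit4 -> P1=[7,4,7,3,0,0](2) P2=[4,4,1,6,0,1](3)
Move 6: P1 pit0 -> P1=[0,5,8,4,1,1](3) P2=[5,4,1,6,0,1](3)
Move 7: P2 pit3 -> P1=[1,6,9,4,1,1](3) P2=[5,4,1,0,1,2](4)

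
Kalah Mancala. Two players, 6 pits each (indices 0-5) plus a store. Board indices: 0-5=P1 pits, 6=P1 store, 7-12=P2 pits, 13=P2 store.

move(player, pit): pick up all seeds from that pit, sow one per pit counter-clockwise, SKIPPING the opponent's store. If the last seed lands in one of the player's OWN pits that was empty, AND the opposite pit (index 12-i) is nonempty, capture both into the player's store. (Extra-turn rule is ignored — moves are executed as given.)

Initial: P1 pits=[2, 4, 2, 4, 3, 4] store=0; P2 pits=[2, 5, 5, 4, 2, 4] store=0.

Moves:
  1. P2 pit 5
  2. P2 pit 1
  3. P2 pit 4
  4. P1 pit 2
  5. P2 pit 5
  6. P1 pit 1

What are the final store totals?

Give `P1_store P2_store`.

Move 1: P2 pit5 -> P1=[3,5,3,4,3,4](0) P2=[2,5,5,4,2,0](1)
Move 2: P2 pit1 -> P1=[3,5,3,4,3,4](0) P2=[2,0,6,5,3,1](2)
Move 3: P2 pit4 -> P1=[4,5,3,4,3,4](0) P2=[2,0,6,5,0,2](3)
Move 4: P1 pit2 -> P1=[4,5,0,5,4,5](0) P2=[2,0,6,5,0,2](3)
Move 5: P2 pit5 -> P1=[5,5,0,5,4,5](0) P2=[2,0,6,5,0,0](4)
Move 6: P1 pit1 -> P1=[5,0,1,6,5,6](1) P2=[2,0,6,5,0,0](4)

Answer: 1 4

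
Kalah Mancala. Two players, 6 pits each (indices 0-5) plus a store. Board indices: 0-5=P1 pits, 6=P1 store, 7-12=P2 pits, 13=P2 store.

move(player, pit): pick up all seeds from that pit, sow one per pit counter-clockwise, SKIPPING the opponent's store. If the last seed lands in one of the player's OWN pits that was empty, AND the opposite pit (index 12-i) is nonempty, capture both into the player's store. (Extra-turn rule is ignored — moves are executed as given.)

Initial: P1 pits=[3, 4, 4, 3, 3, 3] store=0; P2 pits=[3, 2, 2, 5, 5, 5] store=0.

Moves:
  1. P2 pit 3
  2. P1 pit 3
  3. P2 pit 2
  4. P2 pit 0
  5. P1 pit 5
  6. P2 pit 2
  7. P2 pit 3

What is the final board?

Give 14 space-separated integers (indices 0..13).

Move 1: P2 pit3 -> P1=[4,5,4,3,3,3](0) P2=[3,2,2,0,6,6](1)
Move 2: P1 pit3 -> P1=[4,5,4,0,4,4](1) P2=[3,2,2,0,6,6](1)
Move 3: P2 pit2 -> P1=[4,5,4,0,4,4](1) P2=[3,2,0,1,7,6](1)
Move 4: P2 pit0 -> P1=[4,5,4,0,4,4](1) P2=[0,3,1,2,7,6](1)
Move 5: P1 pit5 -> P1=[4,5,4,0,4,0](2) P2=[1,4,2,2,7,6](1)
Move 6: P2 pit2 -> P1=[4,5,4,0,4,0](2) P2=[1,4,0,3,8,6](1)
Move 7: P2 pit3 -> P1=[4,5,4,0,4,0](2) P2=[1,4,0,0,9,7](2)

Answer: 4 5 4 0 4 0 2 1 4 0 0 9 7 2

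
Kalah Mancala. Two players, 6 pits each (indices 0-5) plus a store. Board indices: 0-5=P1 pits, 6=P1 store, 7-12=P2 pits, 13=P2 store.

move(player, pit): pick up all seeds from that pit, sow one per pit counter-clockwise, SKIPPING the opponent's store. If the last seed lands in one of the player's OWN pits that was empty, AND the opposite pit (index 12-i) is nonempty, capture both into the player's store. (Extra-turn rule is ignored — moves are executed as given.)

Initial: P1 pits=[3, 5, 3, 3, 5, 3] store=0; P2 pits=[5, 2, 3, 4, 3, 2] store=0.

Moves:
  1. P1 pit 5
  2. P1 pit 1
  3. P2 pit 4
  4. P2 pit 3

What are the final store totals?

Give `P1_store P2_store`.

Move 1: P1 pit5 -> P1=[3,5,3,3,5,0](1) P2=[6,3,3,4,3,2](0)
Move 2: P1 pit1 -> P1=[3,0,4,4,6,1](2) P2=[6,3,3,4,3,2](0)
Move 3: P2 pit4 -> P1=[4,0,4,4,6,1](2) P2=[6,3,3,4,0,3](1)
Move 4: P2 pit3 -> P1=[5,0,4,4,6,1](2) P2=[6,3,3,0,1,4](2)

Answer: 2 2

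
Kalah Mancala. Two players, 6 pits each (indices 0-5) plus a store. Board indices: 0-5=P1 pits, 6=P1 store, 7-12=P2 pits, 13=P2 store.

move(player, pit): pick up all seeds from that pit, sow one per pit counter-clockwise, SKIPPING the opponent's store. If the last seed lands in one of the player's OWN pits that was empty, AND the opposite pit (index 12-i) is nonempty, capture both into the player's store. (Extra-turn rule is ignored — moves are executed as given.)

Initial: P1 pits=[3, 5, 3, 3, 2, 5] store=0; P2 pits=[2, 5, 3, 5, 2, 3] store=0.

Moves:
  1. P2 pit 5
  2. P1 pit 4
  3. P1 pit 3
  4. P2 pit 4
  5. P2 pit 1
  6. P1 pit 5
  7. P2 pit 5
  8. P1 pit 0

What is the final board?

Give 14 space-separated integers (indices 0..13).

Answer: 0 8 4 1 2 0 7 0 1 5 7 2 0 4

Derivation:
Move 1: P2 pit5 -> P1=[4,6,3,3,2,5](0) P2=[2,5,3,5,2,0](1)
Move 2: P1 pit4 -> P1=[4,6,3,3,0,6](1) P2=[2,5,3,5,2,0](1)
Move 3: P1 pit3 -> P1=[4,6,3,0,1,7](2) P2=[2,5,3,5,2,0](1)
Move 4: P2 pit4 -> P1=[4,6,3,0,1,7](2) P2=[2,5,3,5,0,1](2)
Move 5: P2 pit1 -> P1=[4,6,3,0,1,7](2) P2=[2,0,4,6,1,2](3)
Move 6: P1 pit5 -> P1=[4,6,3,0,1,0](3) P2=[3,1,5,7,2,3](3)
Move 7: P2 pit5 -> P1=[5,7,3,0,1,0](3) P2=[3,1,5,7,2,0](4)
Move 8: P1 pit0 -> P1=[0,8,4,1,2,0](7) P2=[0,1,5,7,2,0](4)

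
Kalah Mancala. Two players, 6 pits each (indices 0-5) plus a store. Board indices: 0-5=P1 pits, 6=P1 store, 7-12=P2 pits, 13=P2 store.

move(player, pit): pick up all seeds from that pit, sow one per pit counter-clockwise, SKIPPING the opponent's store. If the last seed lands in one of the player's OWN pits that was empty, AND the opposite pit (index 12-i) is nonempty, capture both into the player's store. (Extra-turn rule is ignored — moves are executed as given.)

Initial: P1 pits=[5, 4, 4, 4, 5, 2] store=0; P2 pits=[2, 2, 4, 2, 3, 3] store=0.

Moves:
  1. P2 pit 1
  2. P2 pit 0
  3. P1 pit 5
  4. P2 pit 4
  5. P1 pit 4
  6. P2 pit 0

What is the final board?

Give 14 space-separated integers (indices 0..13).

Move 1: P2 pit1 -> P1=[5,4,4,4,5,2](0) P2=[2,0,5,3,3,3](0)
Move 2: P2 pit0 -> P1=[5,4,4,4,5,2](0) P2=[0,1,6,3,3,3](0)
Move 3: P1 pit5 -> P1=[5,4,4,4,5,0](1) P2=[1,1,6,3,3,3](0)
Move 4: P2 pit4 -> P1=[6,4,4,4,5,0](1) P2=[1,1,6,3,0,4](1)
Move 5: P1 pit4 -> P1=[6,4,4,4,0,1](2) P2=[2,2,7,3,0,4](1)
Move 6: P2 pit0 -> P1=[6,4,4,4,0,1](2) P2=[0,3,8,3,0,4](1)

Answer: 6 4 4 4 0 1 2 0 3 8 3 0 4 1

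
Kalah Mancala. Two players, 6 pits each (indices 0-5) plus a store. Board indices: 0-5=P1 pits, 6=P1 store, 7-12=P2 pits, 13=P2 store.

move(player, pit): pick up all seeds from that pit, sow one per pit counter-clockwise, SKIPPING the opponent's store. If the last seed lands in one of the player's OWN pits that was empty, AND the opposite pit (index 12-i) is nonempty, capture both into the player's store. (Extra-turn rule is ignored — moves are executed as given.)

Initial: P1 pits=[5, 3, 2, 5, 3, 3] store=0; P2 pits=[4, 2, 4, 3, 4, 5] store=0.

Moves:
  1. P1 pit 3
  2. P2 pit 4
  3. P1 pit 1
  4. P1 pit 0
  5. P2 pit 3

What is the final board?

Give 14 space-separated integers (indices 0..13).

Move 1: P1 pit3 -> P1=[5,3,2,0,4,4](1) P2=[5,3,4,3,4,5](0)
Move 2: P2 pit4 -> P1=[6,4,2,0,4,4](1) P2=[5,3,4,3,0,6](1)
Move 3: P1 pit1 -> P1=[6,0,3,1,5,5](1) P2=[5,3,4,3,0,6](1)
Move 4: P1 pit0 -> P1=[0,1,4,2,6,6](2) P2=[5,3,4,3,0,6](1)
Move 5: P2 pit3 -> P1=[0,1,4,2,6,6](2) P2=[5,3,4,0,1,7](2)

Answer: 0 1 4 2 6 6 2 5 3 4 0 1 7 2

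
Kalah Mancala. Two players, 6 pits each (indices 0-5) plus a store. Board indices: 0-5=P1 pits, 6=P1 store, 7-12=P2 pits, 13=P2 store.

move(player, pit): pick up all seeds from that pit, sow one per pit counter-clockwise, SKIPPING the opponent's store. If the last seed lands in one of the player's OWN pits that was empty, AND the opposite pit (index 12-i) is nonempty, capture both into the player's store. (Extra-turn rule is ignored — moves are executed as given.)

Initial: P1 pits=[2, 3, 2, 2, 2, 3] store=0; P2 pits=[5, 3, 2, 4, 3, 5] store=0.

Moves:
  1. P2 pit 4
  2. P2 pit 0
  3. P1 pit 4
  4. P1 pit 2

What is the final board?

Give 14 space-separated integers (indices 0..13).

Answer: 3 3 0 3 0 4 6 0 0 3 5 1 7 1

Derivation:
Move 1: P2 pit4 -> P1=[3,3,2,2,2,3](0) P2=[5,3,2,4,0,6](1)
Move 2: P2 pit0 -> P1=[3,3,2,2,2,3](0) P2=[0,4,3,5,1,7](1)
Move 3: P1 pit4 -> P1=[3,3,2,2,0,4](1) P2=[0,4,3,5,1,7](1)
Move 4: P1 pit2 -> P1=[3,3,0,3,0,4](6) P2=[0,0,3,5,1,7](1)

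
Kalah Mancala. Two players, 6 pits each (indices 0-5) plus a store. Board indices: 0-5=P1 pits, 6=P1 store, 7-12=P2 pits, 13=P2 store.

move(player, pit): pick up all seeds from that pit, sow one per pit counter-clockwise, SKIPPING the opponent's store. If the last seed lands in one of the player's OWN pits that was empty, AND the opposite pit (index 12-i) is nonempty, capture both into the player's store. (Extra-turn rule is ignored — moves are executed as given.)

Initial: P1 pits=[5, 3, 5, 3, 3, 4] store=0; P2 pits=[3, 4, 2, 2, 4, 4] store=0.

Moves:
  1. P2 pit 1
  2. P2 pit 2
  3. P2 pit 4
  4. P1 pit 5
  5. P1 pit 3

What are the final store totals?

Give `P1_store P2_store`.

Move 1: P2 pit1 -> P1=[5,3,5,3,3,4](0) P2=[3,0,3,3,5,5](0)
Move 2: P2 pit2 -> P1=[5,3,5,3,3,4](0) P2=[3,0,0,4,6,6](0)
Move 3: P2 pit4 -> P1=[6,4,6,4,3,4](0) P2=[3,0,0,4,0,7](1)
Move 4: P1 pit5 -> P1=[6,4,6,4,3,0](1) P2=[4,1,1,4,0,7](1)
Move 5: P1 pit3 -> P1=[6,4,6,0,4,1](2) P2=[5,1,1,4,0,7](1)

Answer: 2 1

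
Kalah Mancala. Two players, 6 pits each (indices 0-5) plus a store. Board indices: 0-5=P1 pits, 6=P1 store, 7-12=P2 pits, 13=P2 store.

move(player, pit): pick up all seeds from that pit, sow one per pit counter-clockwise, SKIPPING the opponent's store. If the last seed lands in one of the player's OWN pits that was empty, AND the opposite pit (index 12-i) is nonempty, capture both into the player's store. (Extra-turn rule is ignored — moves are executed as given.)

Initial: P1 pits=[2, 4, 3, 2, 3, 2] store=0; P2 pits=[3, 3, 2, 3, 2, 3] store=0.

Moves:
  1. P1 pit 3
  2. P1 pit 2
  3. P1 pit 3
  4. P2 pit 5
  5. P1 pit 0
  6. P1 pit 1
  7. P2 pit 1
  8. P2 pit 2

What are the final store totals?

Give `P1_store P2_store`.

Move 1: P1 pit3 -> P1=[2,4,3,0,4,3](0) P2=[3,3,2,3,2,3](0)
Move 2: P1 pit2 -> P1=[2,4,0,1,5,4](0) P2=[3,3,2,3,2,3](0)
Move 3: P1 pit3 -> P1=[2,4,0,0,6,4](0) P2=[3,3,2,3,2,3](0)
Move 4: P2 pit5 -> P1=[3,5,0,0,6,4](0) P2=[3,3,2,3,2,0](1)
Move 5: P1 pit0 -> P1=[0,6,1,0,6,4](3) P2=[3,3,0,3,2,0](1)
Move 6: P1 pit1 -> P1=[0,0,2,1,7,5](4) P2=[4,3,0,3,2,0](1)
Move 7: P2 pit1 -> P1=[0,0,2,1,7,5](4) P2=[4,0,1,4,3,0](1)
Move 8: P2 pit2 -> P1=[0,0,2,1,7,5](4) P2=[4,0,0,5,3,0](1)

Answer: 4 1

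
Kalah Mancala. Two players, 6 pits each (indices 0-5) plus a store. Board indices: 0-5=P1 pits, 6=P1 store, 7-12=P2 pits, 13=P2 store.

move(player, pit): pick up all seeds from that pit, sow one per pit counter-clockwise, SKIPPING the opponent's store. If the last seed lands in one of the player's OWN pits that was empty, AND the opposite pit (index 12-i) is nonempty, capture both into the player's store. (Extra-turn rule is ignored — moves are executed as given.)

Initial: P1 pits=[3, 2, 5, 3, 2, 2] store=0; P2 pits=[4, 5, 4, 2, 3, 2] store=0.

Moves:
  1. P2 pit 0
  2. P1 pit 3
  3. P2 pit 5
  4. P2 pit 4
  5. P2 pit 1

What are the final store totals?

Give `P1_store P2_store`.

Move 1: P2 pit0 -> P1=[3,2,5,3,2,2](0) P2=[0,6,5,3,4,2](0)
Move 2: P1 pit3 -> P1=[3,2,5,0,3,3](1) P2=[0,6,5,3,4,2](0)
Move 3: P2 pit5 -> P1=[4,2,5,0,3,3](1) P2=[0,6,5,3,4,0](1)
Move 4: P2 pit4 -> P1=[5,3,5,0,3,3](1) P2=[0,6,5,3,0,1](2)
Move 5: P2 pit1 -> P1=[6,3,5,0,3,3](1) P2=[0,0,6,4,1,2](3)

Answer: 1 3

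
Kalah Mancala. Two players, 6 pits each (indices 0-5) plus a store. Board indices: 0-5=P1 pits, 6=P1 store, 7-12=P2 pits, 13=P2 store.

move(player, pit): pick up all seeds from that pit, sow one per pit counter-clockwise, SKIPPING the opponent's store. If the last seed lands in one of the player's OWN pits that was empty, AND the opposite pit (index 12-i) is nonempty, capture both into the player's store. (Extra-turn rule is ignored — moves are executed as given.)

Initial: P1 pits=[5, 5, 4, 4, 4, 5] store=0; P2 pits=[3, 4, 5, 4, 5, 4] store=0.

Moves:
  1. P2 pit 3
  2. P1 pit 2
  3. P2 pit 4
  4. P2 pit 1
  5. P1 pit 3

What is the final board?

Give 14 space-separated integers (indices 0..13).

Move 1: P2 pit3 -> P1=[6,5,4,4,4,5](0) P2=[3,4,5,0,6,5](1)
Move 2: P1 pit2 -> P1=[6,5,0,5,5,6](1) P2=[3,4,5,0,6,5](1)
Move 3: P2 pit4 -> P1=[7,6,1,6,5,6](1) P2=[3,4,5,0,0,6](2)
Move 4: P2 pit1 -> P1=[7,6,1,6,5,6](1) P2=[3,0,6,1,1,7](2)
Move 5: P1 pit3 -> P1=[7,6,1,0,6,7](2) P2=[4,1,7,1,1,7](2)

Answer: 7 6 1 0 6 7 2 4 1 7 1 1 7 2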